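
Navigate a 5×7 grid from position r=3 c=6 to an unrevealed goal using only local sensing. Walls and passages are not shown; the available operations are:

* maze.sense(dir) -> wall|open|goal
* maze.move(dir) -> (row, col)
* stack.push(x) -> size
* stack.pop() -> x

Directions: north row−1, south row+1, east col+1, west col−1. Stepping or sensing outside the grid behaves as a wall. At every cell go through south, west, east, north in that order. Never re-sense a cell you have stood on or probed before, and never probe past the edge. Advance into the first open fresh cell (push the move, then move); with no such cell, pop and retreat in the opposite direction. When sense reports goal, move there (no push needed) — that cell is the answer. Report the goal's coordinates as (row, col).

-> sense(dir='south')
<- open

-> push(x='south')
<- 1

-> move(dir='south')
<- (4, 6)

-> sense(dir='west')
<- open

-> push(x='west')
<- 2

-> move(dir='west')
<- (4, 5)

-> sense(dir='west')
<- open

-> push(x='west')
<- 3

-> move(dir='west')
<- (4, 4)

-> sense(dir='west')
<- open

-> push(x='west')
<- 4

-> move(dir='west')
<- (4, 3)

-> sense(dir='west')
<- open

-> push(x='west')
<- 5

-> move(dir='west')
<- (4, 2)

-> sense(dir='west')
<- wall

-> sense(dir='north')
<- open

-> push(x='north')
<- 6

-> move(dir='north')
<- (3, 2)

-> sense(dir='west')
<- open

-> push(x='west')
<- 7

-> move(dir='west')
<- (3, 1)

-> sense(dir='west')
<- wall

-> sense(dir='north')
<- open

-> push(x='north')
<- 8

-> move(dir='north')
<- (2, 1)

-> sense(dir='west')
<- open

-> push(x='west')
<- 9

-> move(dir='west')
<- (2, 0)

-> sense(dir='north')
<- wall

-> pop()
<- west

-> move(dir='east')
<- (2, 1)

-> sense(dir='east')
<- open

-> push(x='east')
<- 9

-> move(dir='east')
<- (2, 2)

-> sense(dir='east')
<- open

-> push(x='east')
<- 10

-> move(dir='east')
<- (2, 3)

-> sense(dir='south')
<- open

-> push(x='south')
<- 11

-> move(dir='south')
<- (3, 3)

-> sense(dir='east')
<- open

-> push(x='east')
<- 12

-> move(dir='east')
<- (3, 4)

-> sense(dir='east')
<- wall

-> sense(dir='north')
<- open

-> push(x='north')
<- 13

-> move(dir='north')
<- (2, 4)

-> sense(dir='east')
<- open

-> push(x='east')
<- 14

-> move(dir='east')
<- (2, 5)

-> sense(dir='east')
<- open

-> push(x='east')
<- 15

-> move(dir='east')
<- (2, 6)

-> sense(dir='north')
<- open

-> push(x='north')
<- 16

-> move(dir='north')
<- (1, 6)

-> sense(dir='west')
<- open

-> push(x='west')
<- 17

-> move(dir='west')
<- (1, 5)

-> sense(dir='west')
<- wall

-> sense(dir='north')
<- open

-> push(x='north')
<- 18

-> move(dir='north')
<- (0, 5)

-> sense(dir='west')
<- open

-> push(x='west')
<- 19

-> move(dir='west')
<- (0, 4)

-> sense(dir='west')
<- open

-> push(x='west')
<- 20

-> move(dir='west')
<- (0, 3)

-> sense(dir='south')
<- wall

-> sense(dir='west')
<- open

-> push(x='west')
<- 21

-> move(dir='west')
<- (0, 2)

-> sense(dir='south')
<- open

-> push(x='south')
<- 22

-> move(dir='south')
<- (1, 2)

-> sense(dir='west')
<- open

-> push(x='west')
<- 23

-> move(dir='west')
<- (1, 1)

-> sense(dir='north')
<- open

-> push(x='north')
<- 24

-> move(dir='north')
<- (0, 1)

-> sense(dir='west')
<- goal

-> move(dir='west')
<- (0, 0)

Answer: (0, 0)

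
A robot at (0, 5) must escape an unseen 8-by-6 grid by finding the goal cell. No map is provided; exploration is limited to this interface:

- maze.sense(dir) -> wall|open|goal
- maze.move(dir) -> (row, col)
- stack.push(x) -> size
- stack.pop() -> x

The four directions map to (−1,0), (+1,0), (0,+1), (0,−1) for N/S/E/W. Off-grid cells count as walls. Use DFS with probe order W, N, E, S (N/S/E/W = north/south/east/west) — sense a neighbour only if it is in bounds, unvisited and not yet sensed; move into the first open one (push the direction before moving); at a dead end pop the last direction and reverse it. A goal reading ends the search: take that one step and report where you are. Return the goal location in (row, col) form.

CALL sense[dir=west]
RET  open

CALL push[x=west]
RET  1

CALL move[dir=west]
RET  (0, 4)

CALL sense[dir=west]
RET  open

CALL push[x=west]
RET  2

CALL move[dir=west]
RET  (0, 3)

CALL sense[dir=west]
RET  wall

CALL sense[dir=south]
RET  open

CALL push[x=south]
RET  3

CALL move[dir=south]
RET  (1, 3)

CALL sense[dir=west]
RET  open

CALL push[x=west]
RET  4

CALL move[dir=west]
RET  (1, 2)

CALL sense[dir=west]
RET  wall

CALL sense[dir=south]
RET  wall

CALL pop[]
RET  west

CALL move[dir=east]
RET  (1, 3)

CALL sense[dir=east]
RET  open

CALL push[x=east]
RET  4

CALL move[dir=east]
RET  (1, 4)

CALL sense[dir=east]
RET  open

CALL push[x=east]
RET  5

CALL move[dir=east]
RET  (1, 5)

CALL sense[dir=south]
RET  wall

CALL pop[]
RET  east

CALL move[dir=west]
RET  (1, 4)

CALL sense[dir=south]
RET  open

CALL push[x=south]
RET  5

CALL move[dir=south]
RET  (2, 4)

CALL sense[dir=west]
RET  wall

CALL sense[dir=south]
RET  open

CALL push[x=south]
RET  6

CALL move[dir=south]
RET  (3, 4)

CALL sense[dir=west]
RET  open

CALL push[x=west]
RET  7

CALL move[dir=west]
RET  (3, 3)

CALL sense[dir=west]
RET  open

CALL push[x=west]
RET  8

CALL move[dir=west]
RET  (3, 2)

CALL sense[dir=west]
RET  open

CALL push[x=west]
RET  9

CALL move[dir=west]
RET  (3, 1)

CALL sense[dir=west]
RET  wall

CALL sense[dir=north]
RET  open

CALL push[x=north]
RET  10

CALL move[dir=north]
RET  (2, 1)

CALL sense[dir=west]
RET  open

CALL push[x=west]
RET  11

CALL move[dir=west]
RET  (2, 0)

CALL sense[dir=north]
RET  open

CALL push[x=north]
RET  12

CALL move[dir=north]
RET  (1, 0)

CALL sense[dir=north]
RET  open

CALL push[x=north]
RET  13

CALL move[dir=north]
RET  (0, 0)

CALL sense[dir=east]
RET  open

CALL push[x=east]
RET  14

CALL move[dir=east]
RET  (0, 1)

CALL pop[]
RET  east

CALL move[dir=west]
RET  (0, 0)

CALL pop[]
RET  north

CALL move[dir=south]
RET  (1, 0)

CALL pop[]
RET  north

CALL move[dir=south]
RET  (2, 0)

CALL pop[]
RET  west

CALL move[dir=east]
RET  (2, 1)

CALL pop[]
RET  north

CALL move[dir=south]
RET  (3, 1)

CALL sense[dir=south]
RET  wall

CALL pop[]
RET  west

CALL move[dir=east]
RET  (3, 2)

CALL sense[dir=south]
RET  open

CALL push[x=south]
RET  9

CALL move[dir=south]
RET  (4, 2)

CALL sense[dir=east]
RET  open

CALL push[x=east]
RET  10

CALL move[dir=east]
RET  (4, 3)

CALL sense[dir=east]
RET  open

CALL push[x=east]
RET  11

CALL move[dir=east]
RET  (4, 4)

CALL sense[dir=east]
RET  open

CALL push[x=east]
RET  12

CALL move[dir=east]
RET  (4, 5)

CALL sense[dir=north]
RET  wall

CALL sense[dir=south]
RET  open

CALL push[x=south]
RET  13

CALL move[dir=south]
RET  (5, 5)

CALL sense[dir=west]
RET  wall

CALL sense[dir=south]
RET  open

CALL push[x=south]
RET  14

CALL move[dir=south]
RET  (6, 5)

CALL sense[dir=west]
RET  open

CALL push[x=west]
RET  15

CALL move[dir=west]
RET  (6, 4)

CALL sense[dir=west]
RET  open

CALL push[x=west]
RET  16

CALL move[dir=west]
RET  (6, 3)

CALL sense[dir=west]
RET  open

CALL push[x=west]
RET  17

CALL move[dir=west]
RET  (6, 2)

CALL sense[dir=west]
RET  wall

CALL sense[dir=north]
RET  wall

CALL sense[dir=south]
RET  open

CALL push[x=south]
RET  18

CALL move[dir=south]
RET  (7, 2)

CALL sense[dir=west]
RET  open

CALL push[x=west]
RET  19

CALL move[dir=west]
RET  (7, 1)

CALL sense[dir=west]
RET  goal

CALL move[dir=west]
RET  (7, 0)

Answer: (7, 0)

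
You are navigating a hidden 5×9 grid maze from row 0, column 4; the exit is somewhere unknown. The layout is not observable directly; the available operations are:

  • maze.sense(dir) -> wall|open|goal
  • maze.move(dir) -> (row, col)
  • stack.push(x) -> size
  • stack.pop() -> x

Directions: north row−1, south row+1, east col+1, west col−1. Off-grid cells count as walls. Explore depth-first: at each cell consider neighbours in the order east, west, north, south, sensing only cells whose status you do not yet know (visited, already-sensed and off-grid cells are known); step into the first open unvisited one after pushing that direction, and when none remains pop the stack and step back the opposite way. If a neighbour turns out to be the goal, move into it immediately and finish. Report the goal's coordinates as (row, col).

-> maze.sense(dir='east')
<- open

-> stack.push(x='east')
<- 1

-> maze.move(dir='east')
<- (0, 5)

-> maze.sense(dir='east')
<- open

-> stack.push(x='east')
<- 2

-> maze.move(dir='east')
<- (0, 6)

-> maze.sense(dir='east')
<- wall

-> maze.sense(dir='south')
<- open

-> stack.push(x='south')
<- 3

-> maze.move(dir='south')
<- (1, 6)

-> maze.sense(dir='east')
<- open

-> stack.push(x='east')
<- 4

-> maze.move(dir='east')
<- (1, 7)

-> maze.sense(dir='east')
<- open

-> stack.push(x='east')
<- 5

-> maze.move(dir='east')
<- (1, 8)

-> maze.sense(dir='north')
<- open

-> stack.push(x='north')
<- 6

-> maze.move(dir='north')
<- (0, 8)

-> stack.pop()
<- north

-> maze.move(dir='south')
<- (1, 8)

-> maze.sense(dir='south')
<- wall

-> stack.pop()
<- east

-> maze.move(dir='west')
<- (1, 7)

-> maze.sense(dir='south')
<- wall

-> stack.pop()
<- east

-> maze.move(dir='west')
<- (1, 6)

-> maze.sense(dir='west')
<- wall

-> maze.sense(dir='south')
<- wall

-> stack.pop()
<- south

-> maze.move(dir='north')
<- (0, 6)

-> stack.pop()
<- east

-> maze.move(dir='west')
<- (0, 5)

-> stack.pop()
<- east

-> maze.move(dir='west')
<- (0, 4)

-> maze.sense(dir='west')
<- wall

-> maze.sense(dir='south')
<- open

-> stack.push(x='south')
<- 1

-> maze.move(dir='south')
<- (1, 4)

-> maze.sense(dir='west')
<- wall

-> maze.sense(dir='south')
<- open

-> stack.push(x='south')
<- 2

-> maze.move(dir='south')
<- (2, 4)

-> maze.sense(dir='east')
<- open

-> stack.push(x='east')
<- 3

-> maze.move(dir='east')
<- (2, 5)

-> maze.sense(dir='south')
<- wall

-> stack.pop()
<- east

-> maze.move(dir='west')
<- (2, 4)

-> maze.sense(dir='west')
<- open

-> stack.push(x='west')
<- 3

-> maze.move(dir='west')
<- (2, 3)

-> maze.sense(dir='west')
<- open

-> stack.push(x='west')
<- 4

-> maze.move(dir='west')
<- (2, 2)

-> maze.sense(dir='west')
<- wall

-> maze.sense(dir='north')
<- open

-> stack.push(x='north')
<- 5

-> maze.move(dir='north')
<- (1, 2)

-> maze.sense(dir='west')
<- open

-> stack.push(x='west')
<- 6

-> maze.move(dir='west')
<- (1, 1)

-> maze.sense(dir='west')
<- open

-> stack.push(x='west')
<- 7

-> maze.move(dir='west')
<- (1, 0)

-> maze.sense(dir='north')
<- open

-> stack.push(x='north')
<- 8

-> maze.move(dir='north')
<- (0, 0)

-> maze.sense(dir='east')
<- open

-> stack.push(x='east')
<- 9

-> maze.move(dir='east')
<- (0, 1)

-> maze.sense(dir='east')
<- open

-> stack.push(x='east')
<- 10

-> maze.move(dir='east')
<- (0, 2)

-> stack.pop()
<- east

-> maze.move(dir='west')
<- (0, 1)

-> stack.pop()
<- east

-> maze.move(dir='west')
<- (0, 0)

-> stack.pop()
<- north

-> maze.move(dir='south')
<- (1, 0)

-> maze.sense(dir='south')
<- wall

-> stack.pop()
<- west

-> maze.move(dir='east')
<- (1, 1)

-> stack.pop()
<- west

-> maze.move(dir='east')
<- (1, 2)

-> stack.pop()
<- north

-> maze.move(dir='south')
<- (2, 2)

-> maze.sense(dir='south')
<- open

-> stack.push(x='south')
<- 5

-> maze.move(dir='south')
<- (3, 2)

-> maze.sense(dir='east')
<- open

-> stack.push(x='east')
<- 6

-> maze.move(dir='east')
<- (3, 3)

-> maze.sense(dir='east')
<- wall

-> maze.sense(dir='south')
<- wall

-> stack.pop()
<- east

-> maze.move(dir='west')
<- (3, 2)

-> maze.sense(dir='west')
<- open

-> stack.push(x='west')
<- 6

-> maze.move(dir='west')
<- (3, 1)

-> maze.sense(dir='west')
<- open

-> stack.push(x='west')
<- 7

-> maze.move(dir='west')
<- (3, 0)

-> maze.sense(dir='south')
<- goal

-> maze.move(dir='south')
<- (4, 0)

Answer: (4, 0)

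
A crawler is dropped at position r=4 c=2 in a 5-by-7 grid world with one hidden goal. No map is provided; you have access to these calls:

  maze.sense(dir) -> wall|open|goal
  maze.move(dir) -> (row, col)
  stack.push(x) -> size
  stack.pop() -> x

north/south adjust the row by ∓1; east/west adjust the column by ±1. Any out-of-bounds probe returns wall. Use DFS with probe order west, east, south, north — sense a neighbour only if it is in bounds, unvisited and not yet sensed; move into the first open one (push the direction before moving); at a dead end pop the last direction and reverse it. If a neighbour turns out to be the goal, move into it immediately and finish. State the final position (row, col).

> maze.sense west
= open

> stack.push west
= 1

> maze.move west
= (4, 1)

> maze.sense west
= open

> stack.push west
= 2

> maze.move west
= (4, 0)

> maze.sense north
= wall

> stack.pop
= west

> maze.move east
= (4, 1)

> maze.sense north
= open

> stack.push north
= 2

> maze.move north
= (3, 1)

> maze.sense east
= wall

> maze.sense north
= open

> stack.push north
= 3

> maze.move north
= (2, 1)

> maze.sense west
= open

> stack.push west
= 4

> maze.move west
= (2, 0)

> maze.sense north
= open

> stack.push north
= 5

> maze.move north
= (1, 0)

> maze.sense east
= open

> stack.push east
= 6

> maze.move east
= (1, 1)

> maze.sense east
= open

> stack.push east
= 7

> maze.move east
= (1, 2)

> maze.sense east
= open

> stack.push east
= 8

> maze.move east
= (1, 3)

> maze.sense east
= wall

> maze.sense south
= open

> stack.push south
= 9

> maze.move south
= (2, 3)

> maze.sense west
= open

> stack.push west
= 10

> maze.move west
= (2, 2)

> stack.pop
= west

> maze.move east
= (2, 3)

> maze.sense east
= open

> stack.push east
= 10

> maze.move east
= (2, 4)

> maze.sense east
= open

> stack.push east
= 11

> maze.move east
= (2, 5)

> maze.sense east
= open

> stack.push east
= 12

> maze.move east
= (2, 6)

> maze.sense south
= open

> stack.push south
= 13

> maze.move south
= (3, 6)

> maze.sense west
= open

> stack.push west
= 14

> maze.move west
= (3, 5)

> maze.sense west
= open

> stack.push west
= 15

> maze.move west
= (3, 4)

> maze.sense west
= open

> stack.push west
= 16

> maze.move west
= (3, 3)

> maze.sense south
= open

> stack.push south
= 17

> maze.move south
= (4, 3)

> maze.sense east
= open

> stack.push east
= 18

> maze.move east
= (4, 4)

> maze.sense east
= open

> stack.push east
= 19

> maze.move east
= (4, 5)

> maze.sense east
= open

> stack.push east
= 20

> maze.move east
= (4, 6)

> stack.pop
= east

> maze.move west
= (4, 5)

> stack.pop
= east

> maze.move west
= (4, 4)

> stack.pop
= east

> maze.move west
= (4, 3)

> stack.pop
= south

> maze.move north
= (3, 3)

> stack.pop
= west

> maze.move east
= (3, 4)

> stack.pop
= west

> maze.move east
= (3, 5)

> stack.pop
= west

> maze.move east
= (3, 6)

> stack.pop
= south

> maze.move north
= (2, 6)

> maze.sense north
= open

> stack.push north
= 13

> maze.move north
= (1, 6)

> maze.sense west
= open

> stack.push west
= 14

> maze.move west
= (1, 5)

> maze.sense north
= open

> stack.push north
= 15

> maze.move north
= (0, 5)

> maze.sense west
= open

> stack.push west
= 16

> maze.move west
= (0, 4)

> maze.sense west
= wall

> stack.pop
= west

> maze.move east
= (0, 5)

> maze.sense east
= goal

> maze.move east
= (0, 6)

Answer: (0, 6)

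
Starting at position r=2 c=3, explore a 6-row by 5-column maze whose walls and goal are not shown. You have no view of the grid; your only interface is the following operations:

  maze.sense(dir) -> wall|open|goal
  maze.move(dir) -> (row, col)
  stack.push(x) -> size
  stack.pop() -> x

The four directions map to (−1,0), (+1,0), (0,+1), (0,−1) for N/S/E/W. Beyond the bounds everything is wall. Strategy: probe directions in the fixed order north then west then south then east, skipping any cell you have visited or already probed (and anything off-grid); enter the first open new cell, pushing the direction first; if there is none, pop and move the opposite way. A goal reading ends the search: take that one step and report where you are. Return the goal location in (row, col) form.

-- 1. sense(dir=north) == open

-- 2. push(x=north) == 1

-- 3. move(dir=north) == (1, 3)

-- 4. sense(dir=north) == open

-- 5. push(x=north) == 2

-- 6. move(dir=north) == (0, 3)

-- 7. sense(dir=west) == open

-- 8. push(x=west) == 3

-- 9. move(dir=west) == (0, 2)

-- 10. sense(dir=west) == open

-- 11. push(x=west) == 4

-- 12. move(dir=west) == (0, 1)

-- 13. sense(dir=west) == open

-- 14. push(x=west) == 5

-- 15. move(dir=west) == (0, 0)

-- 16. sense(dir=south) == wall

-- 17. pop() == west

-- 18. move(dir=east) == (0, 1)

-- 19. sense(dir=south) == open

-- 20. push(x=south) == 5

-- 21. move(dir=south) == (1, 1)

-- 22. sense(dir=south) == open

-- 23. push(x=south) == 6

-- 24. move(dir=south) == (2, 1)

-- 25. sense(dir=west) == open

-- 26. push(x=west) == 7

-- 27. move(dir=west) == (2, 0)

-- 28. sense(dir=south) == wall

-- 29. pop() == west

-- 30. move(dir=east) == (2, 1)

-- 31. sense(dir=south) == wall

-- 32. sense(dir=east) == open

-- 33. push(x=east) == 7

-- 34. move(dir=east) == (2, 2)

-- 35. sense(dir=north) == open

-- 36. push(x=north) == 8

-- 37. move(dir=north) == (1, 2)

-- 38. pop() == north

-- 39. move(dir=south) == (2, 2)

-- 40. sense(dir=south) == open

-- 41. push(x=south) == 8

-- 42. move(dir=south) == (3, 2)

-- 43. sense(dir=south) == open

-- 44. push(x=south) == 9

-- 45. move(dir=south) == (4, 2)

-- 46. sense(dir=west) == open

-- 47. push(x=west) == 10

-- 48. move(dir=west) == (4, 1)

-- 49. sense(dir=west) == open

-- 50. push(x=west) == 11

-- 51. move(dir=west) == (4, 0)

-- 52. sense(dir=south) == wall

-- 53. pop() == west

-- 54. move(dir=east) == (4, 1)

-- 55. sense(dir=south) == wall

-- 56. pop() == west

-- 57. move(dir=east) == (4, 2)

-- 58. sense(dir=south) == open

-- 59. push(x=south) == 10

-- 60. move(dir=south) == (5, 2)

-- 61. sense(dir=east) == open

-- 62. push(x=east) == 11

-- 63. move(dir=east) == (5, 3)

-- 64. sense(dir=north) == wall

-- 65. sense(dir=east) == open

-- 66. push(x=east) == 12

-- 67. move(dir=east) == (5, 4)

-- 68. sense(dir=north) == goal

-- 69. move(dir=north) == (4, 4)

Answer: (4, 4)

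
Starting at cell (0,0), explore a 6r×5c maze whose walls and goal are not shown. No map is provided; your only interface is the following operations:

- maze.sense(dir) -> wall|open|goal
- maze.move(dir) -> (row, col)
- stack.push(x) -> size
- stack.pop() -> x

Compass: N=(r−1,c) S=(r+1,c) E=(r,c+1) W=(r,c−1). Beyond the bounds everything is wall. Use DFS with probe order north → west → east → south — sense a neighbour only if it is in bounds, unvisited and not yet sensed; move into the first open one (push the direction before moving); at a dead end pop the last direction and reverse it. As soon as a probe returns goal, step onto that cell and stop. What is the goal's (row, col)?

Using maze.sense(dir='east'), : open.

I try stack.push(x='east'), → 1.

I run maze.move(dir='east'), yielding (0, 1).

Calling maze.sense(dir='east'), and observe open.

Then stack.push(x='east'), and observe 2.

Next I call maze.move(dir='east'), giving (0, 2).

I invoke maze.sense(dir='east'), — result: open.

Now I run stack.push(x='east'), : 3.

Next I call maze.move(dir='east'), yielding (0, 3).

Using maze.sense(dir='east'), — result: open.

I invoke stack.push(x='east'), and see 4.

I call maze.move(dir='east'), yielding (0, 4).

I use maze.sense(dir='south'), which returns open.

I run stack.push(x='south'), yielding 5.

I try maze.move(dir='south'), and observe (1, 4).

Calling maze.sense(dir='west'), and get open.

I call stack.push(x='west'), and observe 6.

Invoking maze.move(dir='west'), and see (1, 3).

Then maze.sense(dir='west'), yielding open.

I use stack.push(x='west'), and get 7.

I run maze.move(dir='west'), yielding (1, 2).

Calling maze.sense(dir='west'), and observe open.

Then stack.push(x='west'), yielding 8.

Invoking maze.move(dir='west'), and see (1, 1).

I try maze.sense(dir='west'), : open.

Now I run stack.push(x='west'), yielding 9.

Then maze.move(dir='west'), yielding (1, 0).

Using maze.sense(dir='south'), and observe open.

I call stack.push(x='south'), : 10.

Next I call maze.move(dir='south'), yielding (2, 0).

Then maze.sense(dir='east'), and see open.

Then stack.push(x='east'), which returns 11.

I invoke maze.move(dir='east'), and see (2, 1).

I try maze.sense(dir='east'), yielding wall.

I try maze.sense(dir='south'), which returns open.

I try stack.push(x='south'), — result: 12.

I call maze.move(dir='south'), and observe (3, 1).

I try maze.sense(dir='west'), — result: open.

Invoking stack.push(x='west'), → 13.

I use maze.move(dir='west'), and see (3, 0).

I call maze.sense(dir='south'), and get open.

I use stack.push(x='south'), : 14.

Now I run maze.move(dir='south'), giving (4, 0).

I run maze.sense(dir='east'), — result: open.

Now I run stack.push(x='east'), : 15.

Next I call maze.move(dir='east'), — result: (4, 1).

Using maze.sense(dir='east'), and observe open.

Then stack.push(x='east'), : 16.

I try maze.move(dir='east'), → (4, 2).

Now I run maze.sense(dir='north'), → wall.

I run maze.sense(dir='east'), : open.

Calling stack.push(x='east'), : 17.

Calling maze.move(dir='east'), and get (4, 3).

Invoking maze.sense(dir='north'), yielding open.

I run stack.push(x='north'), and observe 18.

I call maze.move(dir='north'), yielding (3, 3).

Using maze.sense(dir='north'), yielding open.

I call stack.push(x='north'), — result: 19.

I call maze.move(dir='north'), → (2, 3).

I call maze.sense(dir='east'), and get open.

I try stack.push(x='east'), and get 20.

Then maze.move(dir='east'), giving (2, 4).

I run maze.sense(dir='south'), — result: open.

I try stack.push(x='south'), yielding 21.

Then maze.move(dir='south'), yielding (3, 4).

Calling maze.sense(dir='south'), and observe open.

Calling stack.push(x='south'), and get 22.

I try maze.move(dir='south'), yielding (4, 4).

I use maze.sense(dir='south'), and see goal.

Then maze.move(dir='south'), — result: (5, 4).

Answer: (5, 4)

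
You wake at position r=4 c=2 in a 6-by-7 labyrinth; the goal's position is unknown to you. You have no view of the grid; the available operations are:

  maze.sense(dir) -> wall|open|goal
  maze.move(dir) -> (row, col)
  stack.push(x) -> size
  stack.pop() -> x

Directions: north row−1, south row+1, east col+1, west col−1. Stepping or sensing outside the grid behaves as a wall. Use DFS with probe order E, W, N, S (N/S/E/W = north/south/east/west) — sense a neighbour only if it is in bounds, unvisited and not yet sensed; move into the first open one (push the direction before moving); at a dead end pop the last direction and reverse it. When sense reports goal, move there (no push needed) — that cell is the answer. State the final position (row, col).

>>> sense dir: east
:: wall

>>> sense dir: west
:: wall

>>> sense dir: north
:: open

>>> push x: north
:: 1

>>> move dir: north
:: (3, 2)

>>> sense dir: east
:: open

>>> push x: east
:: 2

>>> move dir: east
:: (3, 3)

>>> sense dir: east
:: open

>>> push x: east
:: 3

>>> move dir: east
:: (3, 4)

>>> sense dir: east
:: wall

>>> sense dir: north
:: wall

>>> sense dir: south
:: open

>>> push x: south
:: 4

>>> move dir: south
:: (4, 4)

>>> sense dir: east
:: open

>>> push x: east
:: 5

>>> move dir: east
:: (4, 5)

>>> sense dir: east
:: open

>>> push x: east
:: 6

>>> move dir: east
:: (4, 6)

>>> sense dir: north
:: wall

>>> sense dir: south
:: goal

>>> move dir: south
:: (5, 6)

Answer: (5, 6)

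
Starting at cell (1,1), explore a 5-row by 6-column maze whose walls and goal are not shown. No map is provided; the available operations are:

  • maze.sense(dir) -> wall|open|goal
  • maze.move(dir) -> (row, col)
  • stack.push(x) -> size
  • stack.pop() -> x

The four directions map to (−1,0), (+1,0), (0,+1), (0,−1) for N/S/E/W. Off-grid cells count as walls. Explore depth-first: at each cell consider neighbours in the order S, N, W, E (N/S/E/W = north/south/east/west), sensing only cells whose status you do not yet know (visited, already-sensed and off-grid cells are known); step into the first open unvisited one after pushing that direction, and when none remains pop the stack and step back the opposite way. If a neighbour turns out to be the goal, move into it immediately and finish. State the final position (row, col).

>> maze.sense(dir=south)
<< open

>> stack.push(x=south)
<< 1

>> maze.move(dir=south)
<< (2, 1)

>> maze.sense(dir=south)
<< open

>> stack.push(x=south)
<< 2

>> maze.move(dir=south)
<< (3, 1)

>> maze.sense(dir=south)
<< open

>> stack.push(x=south)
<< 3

>> maze.move(dir=south)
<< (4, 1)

>> maze.sense(dir=west)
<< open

>> stack.push(x=west)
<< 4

>> maze.move(dir=west)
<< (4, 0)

>> maze.sense(dir=north)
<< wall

>> stack.pop()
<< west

>> maze.move(dir=east)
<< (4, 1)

>> maze.sense(dir=east)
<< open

>> stack.push(x=east)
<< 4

>> maze.move(dir=east)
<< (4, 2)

>> maze.sense(dir=north)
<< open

>> stack.push(x=north)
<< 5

>> maze.move(dir=north)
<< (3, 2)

>> maze.sense(dir=north)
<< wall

>> maze.sense(dir=east)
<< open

>> stack.push(x=east)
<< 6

>> maze.move(dir=east)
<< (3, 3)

>> maze.sense(dir=south)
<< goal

>> maze.move(dir=south)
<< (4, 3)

Answer: (4, 3)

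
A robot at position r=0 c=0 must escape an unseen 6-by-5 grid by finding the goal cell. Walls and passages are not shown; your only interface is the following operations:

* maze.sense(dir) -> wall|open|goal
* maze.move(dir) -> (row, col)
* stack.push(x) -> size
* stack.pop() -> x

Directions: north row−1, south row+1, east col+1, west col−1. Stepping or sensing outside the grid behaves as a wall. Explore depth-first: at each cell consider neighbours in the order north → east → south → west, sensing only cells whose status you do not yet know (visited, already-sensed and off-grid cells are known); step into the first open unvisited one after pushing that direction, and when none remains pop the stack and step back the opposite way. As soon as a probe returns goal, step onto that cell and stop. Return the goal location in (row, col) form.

;; maze.sense(dir: east) == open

;; stack.push(x: east) == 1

;; maze.move(dir: east) == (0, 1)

;; maze.sense(dir: east) == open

;; stack.push(x: east) == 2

;; maze.move(dir: east) == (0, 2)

;; maze.sense(dir: east) == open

;; stack.push(x: east) == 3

;; maze.move(dir: east) == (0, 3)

;; maze.sense(dir: east) == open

;; stack.push(x: east) == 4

;; maze.move(dir: east) == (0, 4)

;; maze.sense(dir: south) == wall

;; stack.pop() == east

;; maze.move(dir: west) == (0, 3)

;; maze.sense(dir: south) == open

;; stack.push(x: south) == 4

;; maze.move(dir: south) == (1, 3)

;; maze.sense(dir: south) == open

;; stack.push(x: south) == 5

;; maze.move(dir: south) == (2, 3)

;; maze.sense(dir: east) == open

;; stack.push(x: east) == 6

;; maze.move(dir: east) == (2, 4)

;; maze.sense(dir: south) == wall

;; stack.pop() == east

;; maze.move(dir: west) == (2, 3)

;; maze.sense(dir: south) == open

;; stack.push(x: south) == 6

;; maze.move(dir: south) == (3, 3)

;; maze.sense(dir: south) == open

;; stack.push(x: south) == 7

;; maze.move(dir: south) == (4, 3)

;; maze.sense(dir: east) == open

;; stack.push(x: east) == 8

;; maze.move(dir: east) == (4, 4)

;; maze.sense(dir: south) == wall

;; stack.pop() == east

;; maze.move(dir: west) == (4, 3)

;; maze.sense(dir: south) == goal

;; maze.move(dir: south) == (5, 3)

Answer: (5, 3)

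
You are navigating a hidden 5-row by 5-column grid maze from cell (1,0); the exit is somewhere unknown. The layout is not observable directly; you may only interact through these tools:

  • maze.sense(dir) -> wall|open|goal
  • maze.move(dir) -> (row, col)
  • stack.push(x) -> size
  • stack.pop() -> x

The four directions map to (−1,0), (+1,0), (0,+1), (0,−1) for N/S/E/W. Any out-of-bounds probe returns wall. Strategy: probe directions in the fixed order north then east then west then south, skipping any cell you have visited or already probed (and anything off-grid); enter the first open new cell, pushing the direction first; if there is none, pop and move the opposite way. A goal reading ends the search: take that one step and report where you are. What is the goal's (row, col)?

CALL maze.sense[dir→north]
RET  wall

CALL maze.sense[dir→east]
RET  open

CALL stack.push[x→east]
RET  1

CALL maze.move[dir→east]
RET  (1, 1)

CALL maze.sense[dir→north]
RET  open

CALL stack.push[x→north]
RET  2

CALL maze.move[dir→north]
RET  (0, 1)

CALL maze.sense[dir→east]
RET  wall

CALL stack.pop[]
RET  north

CALL maze.move[dir→south]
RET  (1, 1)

CALL maze.sense[dir→east]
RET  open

CALL stack.push[x→east]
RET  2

CALL maze.move[dir→east]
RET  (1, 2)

CALL maze.sense[dir→east]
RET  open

CALL stack.push[x→east]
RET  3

CALL maze.move[dir→east]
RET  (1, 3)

CALL maze.sense[dir→north]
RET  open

CALL stack.push[x→north]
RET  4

CALL maze.move[dir→north]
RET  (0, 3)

CALL maze.sense[dir→east]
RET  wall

CALL stack.pop[]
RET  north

CALL maze.move[dir→south]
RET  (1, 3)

CALL maze.sense[dir→east]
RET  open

CALL stack.push[x→east]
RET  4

CALL maze.move[dir→east]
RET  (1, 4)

CALL maze.sense[dir→south]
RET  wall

CALL stack.pop[]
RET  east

CALL maze.move[dir→west]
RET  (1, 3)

CALL maze.sense[dir→south]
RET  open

CALL stack.push[x→south]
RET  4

CALL maze.move[dir→south]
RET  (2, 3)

CALL maze.sense[dir→west]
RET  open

CALL stack.push[x→west]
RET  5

CALL maze.move[dir→west]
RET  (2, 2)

CALL maze.sense[dir→west]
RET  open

CALL stack.push[x→west]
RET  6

CALL maze.move[dir→west]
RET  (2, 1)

CALL maze.sense[dir→west]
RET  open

CALL stack.push[x→west]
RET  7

CALL maze.move[dir→west]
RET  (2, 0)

CALL maze.sense[dir→south]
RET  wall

CALL stack.pop[]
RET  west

CALL maze.move[dir→east]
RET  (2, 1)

CALL maze.sense[dir→south]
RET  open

CALL stack.push[x→south]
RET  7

CALL maze.move[dir→south]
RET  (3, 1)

CALL maze.sense[dir→east]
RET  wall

CALL maze.sense[dir→south]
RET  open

CALL stack.push[x→south]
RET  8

CALL maze.move[dir→south]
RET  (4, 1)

CALL maze.sense[dir→east]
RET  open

CALL stack.push[x→east]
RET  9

CALL maze.move[dir→east]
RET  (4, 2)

CALL maze.sense[dir→east]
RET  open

CALL stack.push[x→east]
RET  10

CALL maze.move[dir→east]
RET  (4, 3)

CALL maze.sense[dir→north]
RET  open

CALL stack.push[x→north]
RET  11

CALL maze.move[dir→north]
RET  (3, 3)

CALL maze.sense[dir→east]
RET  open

CALL stack.push[x→east]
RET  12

CALL maze.move[dir→east]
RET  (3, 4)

CALL maze.sense[dir→south]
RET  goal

CALL maze.move[dir→south]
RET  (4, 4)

Answer: (4, 4)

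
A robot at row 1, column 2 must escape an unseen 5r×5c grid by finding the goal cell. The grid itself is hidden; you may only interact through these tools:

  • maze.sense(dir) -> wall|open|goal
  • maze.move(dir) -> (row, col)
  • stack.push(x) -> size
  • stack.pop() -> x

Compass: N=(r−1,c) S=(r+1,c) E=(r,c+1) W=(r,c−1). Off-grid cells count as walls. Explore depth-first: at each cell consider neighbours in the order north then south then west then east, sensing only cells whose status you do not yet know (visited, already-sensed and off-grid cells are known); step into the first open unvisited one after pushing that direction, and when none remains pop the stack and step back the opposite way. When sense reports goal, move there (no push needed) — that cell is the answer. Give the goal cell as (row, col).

CALL sense[dir→north]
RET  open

CALL push[x→north]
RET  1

CALL move[dir→north]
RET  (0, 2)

CALL sense[dir→west]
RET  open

CALL push[x→west]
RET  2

CALL move[dir→west]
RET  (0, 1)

CALL sense[dir→south]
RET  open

CALL push[x→south]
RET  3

CALL move[dir→south]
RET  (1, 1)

CALL sense[dir→south]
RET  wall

CALL sense[dir→west]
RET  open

CALL push[x→west]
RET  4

CALL move[dir→west]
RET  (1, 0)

CALL sense[dir→north]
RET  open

CALL push[x→north]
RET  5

CALL move[dir→north]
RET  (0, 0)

CALL pop[]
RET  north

CALL move[dir→south]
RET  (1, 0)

CALL sense[dir→south]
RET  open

CALL push[x→south]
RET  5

CALL move[dir→south]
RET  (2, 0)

CALL sense[dir→south]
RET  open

CALL push[x→south]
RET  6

CALL move[dir→south]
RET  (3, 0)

CALL sense[dir→south]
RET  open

CALL push[x→south]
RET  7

CALL move[dir→south]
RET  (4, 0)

CALL sense[dir→east]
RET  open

CALL push[x→east]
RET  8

CALL move[dir→east]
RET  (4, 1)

CALL sense[dir→north]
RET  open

CALL push[x→north]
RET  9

CALL move[dir→north]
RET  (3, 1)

CALL sense[dir→east]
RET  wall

CALL pop[]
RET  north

CALL move[dir→south]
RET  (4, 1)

CALL sense[dir→east]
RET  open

CALL push[x→east]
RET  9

CALL move[dir→east]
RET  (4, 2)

CALL sense[dir→east]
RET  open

CALL push[x→east]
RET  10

CALL move[dir→east]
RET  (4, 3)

CALL sense[dir→north]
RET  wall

CALL sense[dir→east]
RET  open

CALL push[x→east]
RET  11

CALL move[dir→east]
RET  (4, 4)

CALL sense[dir→north]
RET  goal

CALL move[dir→north]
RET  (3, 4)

Answer: (3, 4)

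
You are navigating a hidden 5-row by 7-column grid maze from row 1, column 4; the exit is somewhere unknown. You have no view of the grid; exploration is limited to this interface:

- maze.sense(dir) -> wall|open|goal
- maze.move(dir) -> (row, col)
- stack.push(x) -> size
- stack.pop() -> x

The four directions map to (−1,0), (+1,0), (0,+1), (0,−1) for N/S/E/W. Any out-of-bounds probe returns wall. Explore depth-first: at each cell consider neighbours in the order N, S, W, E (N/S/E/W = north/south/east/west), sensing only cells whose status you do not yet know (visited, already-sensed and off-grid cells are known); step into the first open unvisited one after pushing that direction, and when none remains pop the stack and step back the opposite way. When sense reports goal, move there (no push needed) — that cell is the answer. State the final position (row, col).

→ maze.sense(dir→north)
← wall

→ maze.sense(dir→south)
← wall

→ maze.sense(dir→west)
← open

→ stack.push(x→west)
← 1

→ maze.move(dir→west)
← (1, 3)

→ maze.sense(dir→north)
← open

→ stack.push(x→north)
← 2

→ maze.move(dir→north)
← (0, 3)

→ maze.sense(dir→west)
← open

→ stack.push(x→west)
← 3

→ maze.move(dir→west)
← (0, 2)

→ maze.sense(dir→south)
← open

→ stack.push(x→south)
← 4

→ maze.move(dir→south)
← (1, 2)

→ maze.sense(dir→south)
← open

→ stack.push(x→south)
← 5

→ maze.move(dir→south)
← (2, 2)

→ maze.sense(dir→south)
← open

→ stack.push(x→south)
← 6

→ maze.move(dir→south)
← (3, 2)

→ maze.sense(dir→south)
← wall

→ maze.sense(dir→west)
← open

→ stack.push(x→west)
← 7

→ maze.move(dir→west)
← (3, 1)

→ maze.sense(dir→north)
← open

→ stack.push(x→north)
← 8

→ maze.move(dir→north)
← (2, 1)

→ maze.sense(dir→north)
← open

→ stack.push(x→north)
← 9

→ maze.move(dir→north)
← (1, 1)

→ maze.sense(dir→north)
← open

→ stack.push(x→north)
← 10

→ maze.move(dir→north)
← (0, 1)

→ maze.sense(dir→west)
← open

→ stack.push(x→west)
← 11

→ maze.move(dir→west)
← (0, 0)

→ maze.sense(dir→south)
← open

→ stack.push(x→south)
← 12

→ maze.move(dir→south)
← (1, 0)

→ maze.sense(dir→south)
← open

→ stack.push(x→south)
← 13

→ maze.move(dir→south)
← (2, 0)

→ maze.sense(dir→south)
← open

→ stack.push(x→south)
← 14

→ maze.move(dir→south)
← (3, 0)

→ maze.sense(dir→south)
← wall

→ stack.pop()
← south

→ maze.move(dir→north)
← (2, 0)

→ stack.pop()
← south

→ maze.move(dir→north)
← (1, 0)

→ stack.pop()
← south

→ maze.move(dir→north)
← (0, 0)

→ stack.pop()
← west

→ maze.move(dir→east)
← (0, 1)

→ stack.pop()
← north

→ maze.move(dir→south)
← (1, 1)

→ stack.pop()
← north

→ maze.move(dir→south)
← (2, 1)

→ stack.pop()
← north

→ maze.move(dir→south)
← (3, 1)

→ maze.sense(dir→south)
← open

→ stack.push(x→south)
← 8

→ maze.move(dir→south)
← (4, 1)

→ stack.pop()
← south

→ maze.move(dir→north)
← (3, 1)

→ stack.pop()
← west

→ maze.move(dir→east)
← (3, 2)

→ maze.sense(dir→east)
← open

→ stack.push(x→east)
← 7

→ maze.move(dir→east)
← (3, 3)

→ maze.sense(dir→north)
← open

→ stack.push(x→north)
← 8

→ maze.move(dir→north)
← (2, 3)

→ stack.pop()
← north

→ maze.move(dir→south)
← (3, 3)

→ maze.sense(dir→south)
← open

→ stack.push(x→south)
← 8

→ maze.move(dir→south)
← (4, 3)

→ maze.sense(dir→east)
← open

→ stack.push(x→east)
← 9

→ maze.move(dir→east)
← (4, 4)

→ maze.sense(dir→north)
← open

→ stack.push(x→north)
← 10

→ maze.move(dir→north)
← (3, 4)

→ maze.sense(dir→east)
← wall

→ stack.pop()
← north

→ maze.move(dir→south)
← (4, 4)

→ maze.sense(dir→east)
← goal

→ maze.move(dir→east)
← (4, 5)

Answer: (4, 5)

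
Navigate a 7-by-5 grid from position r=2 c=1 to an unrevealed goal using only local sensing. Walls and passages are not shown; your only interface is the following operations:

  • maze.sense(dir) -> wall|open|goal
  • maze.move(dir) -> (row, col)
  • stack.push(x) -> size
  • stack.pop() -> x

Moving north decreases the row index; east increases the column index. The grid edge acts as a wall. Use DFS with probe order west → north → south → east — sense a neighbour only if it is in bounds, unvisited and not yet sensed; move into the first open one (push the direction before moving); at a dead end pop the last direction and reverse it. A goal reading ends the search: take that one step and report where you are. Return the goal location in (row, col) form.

I try maze.sense using dir='west', and observe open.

Next I call stack.push using x='west', and get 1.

I run maze.move using dir='west', giving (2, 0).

Next I call maze.sense using dir='north', giving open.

I call stack.push using x='north', — result: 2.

Invoking maze.move using dir='north', which returns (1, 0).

I run maze.sense using dir='north', yielding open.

I call stack.push using x='north', yielding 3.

Then maze.move using dir='north', which returns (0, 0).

Next I call maze.sense using dir='east', and get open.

Now I run stack.push using x='east', and observe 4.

I invoke maze.move using dir='east', → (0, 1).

Invoking maze.sense using dir='south', → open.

Invoking stack.push using x='south', and see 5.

I try maze.move using dir='south', → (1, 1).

Invoking maze.sense using dir='east', giving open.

I use stack.push using x='east', which returns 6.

Next I call maze.move using dir='east', and see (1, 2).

Now I run maze.sense using dir='north', — result: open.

I use stack.push using x='north', — result: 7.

Then maze.move using dir='north', giving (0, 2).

Calling maze.sense using dir='east', giving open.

I try stack.push using x='east', and observe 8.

I use maze.move using dir='east', yielding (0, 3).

I use maze.sense using dir='south', giving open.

Invoking stack.push using x='south', — result: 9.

Next I call maze.move using dir='south', yielding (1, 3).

Invoking maze.sense using dir='south', giving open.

Then stack.push using x='south', which returns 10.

I use maze.move using dir='south', and get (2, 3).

Invoking maze.sense using dir='west', and see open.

I run stack.push using x='west', and observe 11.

Next I call maze.move using dir='west', — result: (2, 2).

I run maze.sense using dir='south', and observe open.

I use stack.push using x='south', and get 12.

Then maze.move using dir='south', and observe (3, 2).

Using maze.sense using dir='west', → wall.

I invoke maze.sense using dir='south', — result: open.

Now I run stack.push using x='south', and observe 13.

Then maze.move using dir='south', which returns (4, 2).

Using maze.sense using dir='west', giving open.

Calling stack.push using x='west', and get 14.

Using maze.move using dir='west', and get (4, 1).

Using maze.sense using dir='west', yielding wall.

Calling maze.sense using dir='south', and observe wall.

Next I call stack.pop, and observe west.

Invoking maze.move using dir='east', which returns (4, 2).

Next I call maze.sense using dir='south', : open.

I invoke stack.push using x='south', which returns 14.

Invoking maze.move using dir='south', yielding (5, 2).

Next I call maze.sense using dir='south', and get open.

Next I call stack.push using x='south', — result: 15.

I call maze.move using dir='south', — result: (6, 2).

I invoke maze.sense using dir='west', which returns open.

I call stack.push using x='west', and see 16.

Then maze.move using dir='west', which returns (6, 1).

I run maze.sense using dir='west', : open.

I call stack.push using x='west', and see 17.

I call maze.move using dir='west', and observe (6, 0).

Then maze.sense using dir='north', yielding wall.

Calling stack.pop, → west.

Next I call maze.move using dir='east', — result: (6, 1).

I invoke stack.pop(), and see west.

Now I run maze.move using dir='east', and get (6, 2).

Then maze.sense using dir='east', and see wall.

I call stack.pop(), giving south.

Using maze.move using dir='north', yielding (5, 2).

I use maze.sense using dir='east', which returns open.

I try stack.push using x='east', giving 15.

Next I call maze.move using dir='east', giving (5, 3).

I invoke maze.sense using dir='north', — result: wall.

I try maze.sense using dir='east', and see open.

Next I call stack.push using x='east', which returns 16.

I use maze.move using dir='east', which returns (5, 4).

I run maze.sense using dir='north', → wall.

I try maze.sense using dir='south', : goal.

I call maze.move using dir='south', : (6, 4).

Answer: (6, 4)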